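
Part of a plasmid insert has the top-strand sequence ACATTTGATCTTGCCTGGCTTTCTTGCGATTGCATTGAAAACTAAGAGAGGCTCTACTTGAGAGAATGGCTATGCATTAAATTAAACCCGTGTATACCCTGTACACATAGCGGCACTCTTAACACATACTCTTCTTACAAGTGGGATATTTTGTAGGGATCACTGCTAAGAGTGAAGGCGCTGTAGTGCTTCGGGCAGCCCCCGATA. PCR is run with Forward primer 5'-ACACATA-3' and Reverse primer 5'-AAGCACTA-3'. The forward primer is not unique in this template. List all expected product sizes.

The forward primer ACACATA matches the top strand at positions 103–109, 122–128.
The reverse primer's reverse complement is TAGTGCTT, matching at positions 184–191.
Each forward site pairs with the reverse site to give a product ending at position 191: sizes 89, 70 bp.

89 bp, 70 bp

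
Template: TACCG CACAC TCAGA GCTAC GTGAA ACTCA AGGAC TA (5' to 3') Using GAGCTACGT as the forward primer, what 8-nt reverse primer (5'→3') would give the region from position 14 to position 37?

5'-TAGTCCTT-3'

The product's 3' end on the top strand is position 37.
The reverse primer anneals to the top strand over positions 30–37, i.e. to AAGGACTA.
Its sequence written 5'→3' is the reverse complement: TAGTCCTT.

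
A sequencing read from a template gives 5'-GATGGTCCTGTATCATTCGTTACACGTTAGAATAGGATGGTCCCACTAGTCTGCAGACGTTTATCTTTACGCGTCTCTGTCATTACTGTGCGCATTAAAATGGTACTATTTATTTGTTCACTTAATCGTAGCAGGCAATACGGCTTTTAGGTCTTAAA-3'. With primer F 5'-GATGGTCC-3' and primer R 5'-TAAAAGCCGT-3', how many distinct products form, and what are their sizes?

The forward primer GATGGTCC matches the top strand at positions 1–8, 36–43.
The reverse primer's reverse complement is ACGGCTTTTA, matching at positions 140–149.
Each forward site pairs with the reverse site to give a product ending at position 149: sizes 149, 114 bp.

Two products: 149 bp, 114 bp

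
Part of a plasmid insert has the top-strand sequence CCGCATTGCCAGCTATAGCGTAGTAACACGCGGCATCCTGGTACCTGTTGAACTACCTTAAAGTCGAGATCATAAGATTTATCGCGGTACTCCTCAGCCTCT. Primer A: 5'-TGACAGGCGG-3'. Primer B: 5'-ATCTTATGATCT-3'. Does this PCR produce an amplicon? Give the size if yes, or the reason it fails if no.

Primer A (TGACAGGCGG) does not match the top strand, and its reverse complement CCGCCTGTCA does not match either.
With no annealing site for primer A, no amplification occurs.

No product — primer A has no binding site in the template.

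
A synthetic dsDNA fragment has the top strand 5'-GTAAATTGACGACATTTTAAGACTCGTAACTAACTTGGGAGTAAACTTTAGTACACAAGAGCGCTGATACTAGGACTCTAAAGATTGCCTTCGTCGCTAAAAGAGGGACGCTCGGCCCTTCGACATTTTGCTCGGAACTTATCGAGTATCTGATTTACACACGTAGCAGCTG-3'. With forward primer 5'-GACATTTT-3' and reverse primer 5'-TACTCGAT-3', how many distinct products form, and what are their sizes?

The forward primer GACATTTT matches the top strand at positions 11–18, 122–129.
The reverse primer's reverse complement is ATCGAGTA, matching at positions 141–148.
Each forward site pairs with the reverse site to give a product ending at position 148: sizes 138, 27 bp.

Two products: 138 bp, 27 bp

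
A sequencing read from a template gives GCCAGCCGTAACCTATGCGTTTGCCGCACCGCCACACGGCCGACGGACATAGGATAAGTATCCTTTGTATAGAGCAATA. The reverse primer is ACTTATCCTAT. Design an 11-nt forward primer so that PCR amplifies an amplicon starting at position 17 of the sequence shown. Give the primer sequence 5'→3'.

The reverse primer's reverse complement ATAGGATAAGT matches the template at positions 49–59; the product starts at position 17.
The forward primer is identical to the top strand over positions 17–27: GCGTTTGCCGC.

5'-GCGTTTGCCGC-3'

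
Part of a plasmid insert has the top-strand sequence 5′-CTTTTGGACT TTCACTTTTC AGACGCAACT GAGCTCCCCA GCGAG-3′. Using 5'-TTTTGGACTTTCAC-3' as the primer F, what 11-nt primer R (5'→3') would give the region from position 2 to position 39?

The product's 3' end on the top strand is position 39.
The reverse primer anneals to the top strand over positions 29–39, i.e. to CTGAGCTCCCC.
Its sequence written 5'→3' is the reverse complement: GGGGAGCTCAG.

5'-GGGGAGCTCAG-3'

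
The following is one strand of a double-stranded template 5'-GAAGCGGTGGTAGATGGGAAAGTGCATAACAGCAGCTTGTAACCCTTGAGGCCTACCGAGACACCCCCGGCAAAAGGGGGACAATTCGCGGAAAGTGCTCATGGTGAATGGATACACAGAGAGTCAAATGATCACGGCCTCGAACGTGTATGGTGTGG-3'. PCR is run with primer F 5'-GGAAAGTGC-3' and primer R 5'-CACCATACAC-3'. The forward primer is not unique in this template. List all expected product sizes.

139 bp, 66 bp

The forward primer GGAAAGTGC matches the top strand at positions 17–25, 90–98.
The reverse primer's reverse complement is GTGTATGGTG, matching at positions 146–155.
Each forward site pairs with the reverse site to give a product ending at position 155: sizes 139, 66 bp.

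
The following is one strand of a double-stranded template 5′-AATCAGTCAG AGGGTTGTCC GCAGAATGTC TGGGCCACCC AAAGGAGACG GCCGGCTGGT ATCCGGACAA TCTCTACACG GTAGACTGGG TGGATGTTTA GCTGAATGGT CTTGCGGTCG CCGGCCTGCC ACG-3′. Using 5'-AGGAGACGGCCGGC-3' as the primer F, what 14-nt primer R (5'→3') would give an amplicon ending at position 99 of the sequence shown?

The forward primer binds at positions 43–56; the product's 3' end on the top strand is position 99.
The reverse primer anneals to the top strand over positions 86–99, i.e. to CTGGGTGGATGTTT.
Its sequence written 5'→3' is the reverse complement: AAACATCCACCCAG.

5'-AAACATCCACCCAG-3'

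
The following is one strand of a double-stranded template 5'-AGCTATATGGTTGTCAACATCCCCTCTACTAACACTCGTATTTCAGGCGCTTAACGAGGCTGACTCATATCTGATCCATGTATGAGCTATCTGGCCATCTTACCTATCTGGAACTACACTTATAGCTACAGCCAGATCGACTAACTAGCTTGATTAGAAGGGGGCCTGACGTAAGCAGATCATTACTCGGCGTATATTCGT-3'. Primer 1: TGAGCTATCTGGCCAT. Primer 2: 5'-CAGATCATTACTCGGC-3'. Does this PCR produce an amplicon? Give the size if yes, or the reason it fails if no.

No product — both primers anneal to the same strand and extend in the same direction.

Primer 1 (TGAGCTATCTGGCCAT) matches the top strand at positions 83–98 (3' end points downstream).
Primer 2 (CAGATCATTACTCGGC) also matches the top strand directly, at positions 176–191 — its reverse complement GCCGAGTAATGATCTG is not present.
Both primers anneal to the bottom strand with 3' ends pointing the same way, so neither can prime synthesis back toward the other.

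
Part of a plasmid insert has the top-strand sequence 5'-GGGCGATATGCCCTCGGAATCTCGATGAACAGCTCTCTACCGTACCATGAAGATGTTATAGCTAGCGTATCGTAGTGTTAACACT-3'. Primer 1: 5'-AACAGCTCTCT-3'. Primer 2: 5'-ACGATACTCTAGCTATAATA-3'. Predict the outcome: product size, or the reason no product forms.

Primer 2 (ACGATACTCTAGCTATAATA) does not match the top strand, and its reverse complement TATTATAGCTAGAGTATCGT does not match either.
With no annealing site for primer 2, no amplification occurs.

No product — primer 2 has no binding site in the template.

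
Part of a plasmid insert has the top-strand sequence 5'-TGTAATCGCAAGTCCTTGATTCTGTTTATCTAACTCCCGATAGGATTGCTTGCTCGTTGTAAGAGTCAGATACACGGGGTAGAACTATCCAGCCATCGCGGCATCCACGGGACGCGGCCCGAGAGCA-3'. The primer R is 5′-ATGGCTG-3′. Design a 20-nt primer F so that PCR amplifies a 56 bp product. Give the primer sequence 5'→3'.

5'-TAGGATTGCTTGCTCGTTGT-3'

The reverse primer's reverse complement CAGCCAT matches the template at positions 90–96, so the product ends at position 96.
A 56 bp product then starts at position 96 − 56 + 1 = 41.
The forward primer is identical to the top strand there: TAGGATTGCTTGCTCGTTGT.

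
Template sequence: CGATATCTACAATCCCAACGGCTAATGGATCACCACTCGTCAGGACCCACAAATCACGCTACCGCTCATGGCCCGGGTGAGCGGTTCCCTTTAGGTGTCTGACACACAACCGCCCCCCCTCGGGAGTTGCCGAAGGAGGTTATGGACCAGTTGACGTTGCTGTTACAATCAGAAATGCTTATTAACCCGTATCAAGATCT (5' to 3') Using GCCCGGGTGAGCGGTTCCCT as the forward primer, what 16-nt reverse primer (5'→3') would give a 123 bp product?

The forward primer binds at positions 71–90, so a 123 bp product ends at position 71 + 123 − 1 = 193.
The reverse primer anneals to the top strand over positions 178–193, i.e. to CTTATTAACCCGTATC.
Its sequence written 5'→3' is the reverse complement: GATACGGGTTAATAAG.

5'-GATACGGGTTAATAAG-3'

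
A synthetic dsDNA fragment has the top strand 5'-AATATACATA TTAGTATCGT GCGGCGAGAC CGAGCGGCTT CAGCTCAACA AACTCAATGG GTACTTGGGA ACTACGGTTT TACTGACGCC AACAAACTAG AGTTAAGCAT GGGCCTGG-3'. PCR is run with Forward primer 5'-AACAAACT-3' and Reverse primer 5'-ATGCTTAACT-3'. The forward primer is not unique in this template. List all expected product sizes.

64 bp, 20 bp

The forward primer AACAAACT matches the top strand at positions 47–54, 91–98.
The reverse primer's reverse complement is AGTTAAGCAT, matching at positions 101–110.
Each forward site pairs with the reverse site to give a product ending at position 110: sizes 64, 20 bp.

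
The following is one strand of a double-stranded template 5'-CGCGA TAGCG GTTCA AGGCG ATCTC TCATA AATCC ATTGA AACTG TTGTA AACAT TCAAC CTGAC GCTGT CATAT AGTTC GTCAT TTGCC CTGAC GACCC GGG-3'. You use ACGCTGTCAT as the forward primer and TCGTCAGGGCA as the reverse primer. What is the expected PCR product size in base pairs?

The forward primer matches the template at positions 64–73.
The reverse primer's reverse complement is TGCCCTGACGA, which matches the template at positions 87–97.
Product length = (reverse-primer end) − (forward-primer start) + 1 = 97 − 64 + 1 = 34 bp.

34 bp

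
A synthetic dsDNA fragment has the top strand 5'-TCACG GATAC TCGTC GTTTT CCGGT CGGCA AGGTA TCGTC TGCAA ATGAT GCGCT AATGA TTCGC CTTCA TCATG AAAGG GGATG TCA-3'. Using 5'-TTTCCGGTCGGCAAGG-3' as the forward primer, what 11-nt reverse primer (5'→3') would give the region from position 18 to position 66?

5'-GGCGAATCATT-3'

The product's 3' end on the top strand is position 66.
The reverse primer anneals to the top strand over positions 56–66, i.e. to AATGATTCGCC.
Its sequence written 5'→3' is the reverse complement: GGCGAATCATT.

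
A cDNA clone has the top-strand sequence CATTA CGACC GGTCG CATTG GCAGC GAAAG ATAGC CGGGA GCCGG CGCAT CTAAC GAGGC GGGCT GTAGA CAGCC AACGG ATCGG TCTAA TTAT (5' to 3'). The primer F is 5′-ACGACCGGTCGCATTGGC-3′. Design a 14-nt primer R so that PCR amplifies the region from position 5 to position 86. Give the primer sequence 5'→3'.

5'-ACCGATCCGTTGGC-3'

The product's 3' end on the top strand is position 86.
The reverse primer anneals to the top strand over positions 73–86, i.e. to GCCAACGGATCGGT.
Its sequence written 5'→3' is the reverse complement: ACCGATCCGTTGGC.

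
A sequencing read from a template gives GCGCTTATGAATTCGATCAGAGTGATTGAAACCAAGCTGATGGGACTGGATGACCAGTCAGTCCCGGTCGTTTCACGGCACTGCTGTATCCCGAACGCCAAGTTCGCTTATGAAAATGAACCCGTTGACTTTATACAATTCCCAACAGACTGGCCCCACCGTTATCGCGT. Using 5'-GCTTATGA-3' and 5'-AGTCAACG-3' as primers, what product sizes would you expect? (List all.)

128 bp, 25 bp

The forward primer GCTTATGA matches the top strand at positions 3–10, 106–113.
The reverse primer's reverse complement is CGTTGACT, matching at positions 123–130.
Each forward site pairs with the reverse site to give a product ending at position 130: sizes 128, 25 bp.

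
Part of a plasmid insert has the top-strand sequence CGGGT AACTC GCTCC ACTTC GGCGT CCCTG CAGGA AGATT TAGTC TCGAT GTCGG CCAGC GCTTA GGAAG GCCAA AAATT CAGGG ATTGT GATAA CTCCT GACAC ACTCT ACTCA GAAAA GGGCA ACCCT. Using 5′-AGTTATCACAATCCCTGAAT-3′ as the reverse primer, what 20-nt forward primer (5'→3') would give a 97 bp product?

5'-CGGGTAACTCGCTCCACTTC-3'

The reverse primer's reverse complement ATTCAGGGATTGTGATAACT matches the template at positions 78–97, so the product ends at position 97.
A 97 bp product then starts at position 97 − 97 + 1 = 1.
The forward primer is identical to the top strand there: CGGGTAACTCGCTCCACTTC.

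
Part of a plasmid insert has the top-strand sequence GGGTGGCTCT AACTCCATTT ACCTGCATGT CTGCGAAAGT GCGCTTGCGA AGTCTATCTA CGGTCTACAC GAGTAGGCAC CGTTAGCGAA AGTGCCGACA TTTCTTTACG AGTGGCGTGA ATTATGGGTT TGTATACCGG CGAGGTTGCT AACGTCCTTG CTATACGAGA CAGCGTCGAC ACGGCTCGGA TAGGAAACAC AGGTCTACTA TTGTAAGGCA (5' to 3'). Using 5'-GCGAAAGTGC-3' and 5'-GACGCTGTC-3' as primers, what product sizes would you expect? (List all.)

145 bp, 92 bp

The forward primer GCGAAAGTGC matches the top strand at positions 33–42, 86–95.
The reverse primer's reverse complement is GACAGCGTC, matching at positions 169–177.
Each forward site pairs with the reverse site to give a product ending at position 177: sizes 145, 92 bp.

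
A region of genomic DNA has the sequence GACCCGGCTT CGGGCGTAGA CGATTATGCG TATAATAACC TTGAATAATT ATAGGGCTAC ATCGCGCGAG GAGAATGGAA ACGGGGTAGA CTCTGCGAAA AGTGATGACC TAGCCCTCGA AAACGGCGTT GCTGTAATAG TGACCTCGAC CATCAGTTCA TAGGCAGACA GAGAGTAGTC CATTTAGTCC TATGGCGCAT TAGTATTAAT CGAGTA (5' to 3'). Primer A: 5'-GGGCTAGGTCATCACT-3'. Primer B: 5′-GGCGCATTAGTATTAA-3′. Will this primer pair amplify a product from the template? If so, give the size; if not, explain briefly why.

No product — the primers' 3' ends point away from each other.

Primer A (GGGCTAGGTCATCACT) has reverse complement AGTGATGACCTAGCCC, which matches the top strand at positions 101–116; primer A anneals to the top strand there with its 3' end pointing upstream toward position 101.
Primer B (GGCGCATTAGTATTAA) matches the top strand directly at positions 194–209; it anneals to the bottom strand with its 3' end pointing downstream toward position 209.
The 3' ends diverge (primer A extends toward position 1, primer B toward position 216), so the primers never converge on a shared product.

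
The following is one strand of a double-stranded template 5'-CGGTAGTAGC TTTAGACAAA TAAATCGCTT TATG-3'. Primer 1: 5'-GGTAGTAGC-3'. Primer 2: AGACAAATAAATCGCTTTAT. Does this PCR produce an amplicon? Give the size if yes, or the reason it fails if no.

No product — both primers anneal to the same strand and extend in the same direction.

Primer 1 (GGTAGTAGC) matches the top strand at positions 2–10 (3' end points downstream).
Primer 2 (AGACAAATAAATCGCTTTAT) also matches the top strand directly, at positions 14–33 — its reverse complement ATAAAGCGATTTATTTGTCT is not present.
Both primers anneal to the bottom strand with 3' ends pointing the same way, so neither can prime synthesis back toward the other.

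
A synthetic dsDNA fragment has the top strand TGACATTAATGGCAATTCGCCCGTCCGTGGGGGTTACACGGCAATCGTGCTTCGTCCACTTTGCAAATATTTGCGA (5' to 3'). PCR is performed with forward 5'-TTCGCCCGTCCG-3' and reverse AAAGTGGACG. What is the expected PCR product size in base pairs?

The forward primer matches the template at positions 16–27.
Reverse complement of the reverse primer: CGTCCACTTT. This occurs on the top strand at positions 53–62.
The product runs from position 16 to position 62, so its length is 62 − 16 + 1 = 47 bp.

47 bp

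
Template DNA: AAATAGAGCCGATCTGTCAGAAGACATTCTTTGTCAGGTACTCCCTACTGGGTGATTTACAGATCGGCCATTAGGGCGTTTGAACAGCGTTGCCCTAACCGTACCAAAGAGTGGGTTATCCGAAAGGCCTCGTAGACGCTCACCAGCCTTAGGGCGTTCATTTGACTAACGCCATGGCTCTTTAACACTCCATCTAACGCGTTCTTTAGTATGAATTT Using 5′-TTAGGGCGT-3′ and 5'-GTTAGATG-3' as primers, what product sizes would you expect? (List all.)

The forward primer TTAGGGCGT matches the top strand at positions 71–79, 149–157.
The reverse primer's reverse complement is CATCTAAC, matching at positions 191–198.
Each forward site pairs with the reverse site to give a product ending at position 198: sizes 128, 50 bp.

128 bp, 50 bp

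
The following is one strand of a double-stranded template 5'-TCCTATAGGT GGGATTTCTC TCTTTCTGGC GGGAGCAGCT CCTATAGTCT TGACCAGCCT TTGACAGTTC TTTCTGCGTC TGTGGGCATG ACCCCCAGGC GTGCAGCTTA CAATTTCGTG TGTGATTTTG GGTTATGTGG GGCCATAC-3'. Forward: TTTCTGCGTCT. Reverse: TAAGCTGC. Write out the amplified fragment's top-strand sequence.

Scanning the template, TTTCTGCGTCT occurs at positions 71–81; this primer anneals to the bottom strand there with its 3' end pointing downstream.
Reverse complement of the reverse primer: GCAGCTTA. This occurs on the top strand at positions 103–110.
The product is the template from position 71 through 110 (40 bp).

5'-TTTCTGCGTCTGTGGGCATGACCCCCAGGCGTGCAGCTTA-3'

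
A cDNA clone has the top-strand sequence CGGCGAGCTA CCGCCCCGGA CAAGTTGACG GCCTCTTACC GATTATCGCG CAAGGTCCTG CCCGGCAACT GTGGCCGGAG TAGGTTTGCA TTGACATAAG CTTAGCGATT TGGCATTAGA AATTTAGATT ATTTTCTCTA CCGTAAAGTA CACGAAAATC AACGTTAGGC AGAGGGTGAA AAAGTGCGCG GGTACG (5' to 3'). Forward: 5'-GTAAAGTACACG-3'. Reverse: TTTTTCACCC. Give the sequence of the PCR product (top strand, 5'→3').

5'-GTAAAGTACACGAAAATCAACGTTAGGCAGAGGGTGAAAAA-3'

Scanning the template, GTAAAGTACACG occurs at positions 143–154; this primer anneals to the bottom strand there with its 3' end pointing downstream.
Taking the reverse complement of TTTTTCACCC gives GGGTGAAAAA, found at positions 174–183 on the template; the primer anneals here to the top strand with its 3' end pointing upstream.
The product is the template from position 143 through 183 (41 bp).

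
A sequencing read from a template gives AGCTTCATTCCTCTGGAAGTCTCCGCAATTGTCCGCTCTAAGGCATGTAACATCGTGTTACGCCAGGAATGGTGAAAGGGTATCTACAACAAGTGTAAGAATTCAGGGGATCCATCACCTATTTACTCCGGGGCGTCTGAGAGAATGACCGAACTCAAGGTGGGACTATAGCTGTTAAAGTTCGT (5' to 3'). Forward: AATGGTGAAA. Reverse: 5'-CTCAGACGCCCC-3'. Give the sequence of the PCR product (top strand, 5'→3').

5'-AATGGTGAAAGGGTATCTACAACAAGTGTAAGAATTCAGGGGATCCATCACCTATTTACTCCGGGGCGTCTGAG-3'

Forward primer AATGGTGAAA is found on the top strand at positions 68–77.
Reverse complement of the reverse primer: GGGGCGTCTGAG. This occurs on the top strand at positions 130–141.
The product is the template from position 68 through 141 (74 bp).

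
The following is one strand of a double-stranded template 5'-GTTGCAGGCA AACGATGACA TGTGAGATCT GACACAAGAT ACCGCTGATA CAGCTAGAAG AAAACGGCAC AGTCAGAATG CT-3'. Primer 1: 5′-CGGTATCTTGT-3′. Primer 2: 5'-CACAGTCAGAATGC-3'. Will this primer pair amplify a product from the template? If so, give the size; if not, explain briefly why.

Primer 1 (CGGTATCTTGT) has reverse complement ACAAGATACCG, which matches the top strand at positions 34–44; primer 1 anneals to the top strand there with its 3' end pointing upstream toward position 34.
Primer 2 (CACAGTCAGAATGC) matches the top strand directly at positions 68–81; it anneals to the bottom strand with its 3' end pointing downstream toward position 81.
The 3' ends diverge (primer 1 extends toward position 1, primer 2 toward position 82), so the primers never converge on a shared product.

No product — the primers' 3' ends point away from each other.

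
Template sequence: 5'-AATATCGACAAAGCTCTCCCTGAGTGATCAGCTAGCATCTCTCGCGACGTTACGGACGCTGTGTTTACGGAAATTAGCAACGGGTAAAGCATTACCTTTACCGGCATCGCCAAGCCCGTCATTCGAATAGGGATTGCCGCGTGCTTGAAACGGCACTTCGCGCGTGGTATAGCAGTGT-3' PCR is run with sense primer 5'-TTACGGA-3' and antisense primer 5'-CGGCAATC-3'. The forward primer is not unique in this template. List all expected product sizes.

The forward primer TTACGGA matches the top strand at positions 50–56, 65–71.
The reverse primer's reverse complement is GATTGCCG, matching at positions 132–139.
Each forward site pairs with the reverse site to give a product ending at position 139: sizes 90, 75 bp.

90 bp, 75 bp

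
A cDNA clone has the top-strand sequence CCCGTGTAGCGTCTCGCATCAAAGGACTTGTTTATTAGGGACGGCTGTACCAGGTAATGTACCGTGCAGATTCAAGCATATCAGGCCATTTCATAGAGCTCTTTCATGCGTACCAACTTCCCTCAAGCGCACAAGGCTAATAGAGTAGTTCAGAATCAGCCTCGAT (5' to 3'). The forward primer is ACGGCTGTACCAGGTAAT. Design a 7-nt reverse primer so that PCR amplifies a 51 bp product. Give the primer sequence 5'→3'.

5'-AAATGGC-3'

The forward primer binds at positions 41–58, so a 51 bp product ends at position 41 + 51 − 1 = 91.
The reverse primer anneals to the top strand over positions 85–91, i.e. to GCCATTT.
Its sequence written 5'→3' is the reverse complement: AAATGGC.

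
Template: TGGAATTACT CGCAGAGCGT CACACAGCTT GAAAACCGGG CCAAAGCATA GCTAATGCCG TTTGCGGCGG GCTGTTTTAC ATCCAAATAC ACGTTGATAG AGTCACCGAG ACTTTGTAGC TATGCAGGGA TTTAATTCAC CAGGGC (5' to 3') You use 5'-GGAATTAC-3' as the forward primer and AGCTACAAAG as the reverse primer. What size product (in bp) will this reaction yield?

120 bp

The forward primer matches the template at positions 2–9.
The reverse primer's reverse complement is CTTTGTAGCT, which matches the template at positions 112–121.
The product runs from position 2 to position 121, so its length is 121 − 2 + 1 = 120 bp.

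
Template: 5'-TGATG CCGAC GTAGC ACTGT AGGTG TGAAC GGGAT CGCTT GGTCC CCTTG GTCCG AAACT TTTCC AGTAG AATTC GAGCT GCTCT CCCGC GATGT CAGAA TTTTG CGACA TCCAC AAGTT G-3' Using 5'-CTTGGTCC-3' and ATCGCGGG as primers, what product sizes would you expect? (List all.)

The forward primer CTTGGTCC matches the top strand at positions 38–45, 47–54.
The reverse primer's reverse complement is CCCGCGAT, matching at positions 86–93.
Each forward site pairs with the reverse site to give a product ending at position 93: sizes 56, 47 bp.

56 bp, 47 bp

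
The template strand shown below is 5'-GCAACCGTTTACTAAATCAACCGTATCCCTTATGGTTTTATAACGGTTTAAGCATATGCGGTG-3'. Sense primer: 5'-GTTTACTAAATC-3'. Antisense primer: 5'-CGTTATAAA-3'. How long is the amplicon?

Forward primer GTTTACTAAATC is found on the top strand at positions 7–18.
The reverse primer's reverse complement is TTTATAACG, which matches the template at positions 37–45.
Amplicon spans positions 7–45: 39 bp.

39 bp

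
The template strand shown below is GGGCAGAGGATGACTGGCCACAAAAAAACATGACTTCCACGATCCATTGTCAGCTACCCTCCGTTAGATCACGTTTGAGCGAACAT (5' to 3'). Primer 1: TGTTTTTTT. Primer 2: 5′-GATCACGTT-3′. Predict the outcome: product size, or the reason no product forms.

Primer 1 (TGTTTTTTT) has reverse complement AAAAAAACA, which matches the top strand at positions 22–30; primer 1 anneals to the top strand there with its 3' end pointing upstream toward position 22.
Primer 2 (GATCACGTT) matches the top strand directly at positions 67–75; it anneals to the bottom strand with its 3' end pointing downstream toward position 75.
The 3' ends diverge (primer 1 extends toward position 1, primer 2 toward position 86), so the primers never converge on a shared product.

No product — the primers' 3' ends point away from each other.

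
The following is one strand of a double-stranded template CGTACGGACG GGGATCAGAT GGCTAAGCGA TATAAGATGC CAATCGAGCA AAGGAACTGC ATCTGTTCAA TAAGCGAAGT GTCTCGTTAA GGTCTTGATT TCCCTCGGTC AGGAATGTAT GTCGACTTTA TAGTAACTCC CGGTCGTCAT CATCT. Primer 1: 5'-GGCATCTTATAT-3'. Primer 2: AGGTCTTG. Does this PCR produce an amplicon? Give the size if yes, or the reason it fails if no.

No product — the primers' 3' ends point away from each other.

Primer 1 (GGCATCTTATAT) has reverse complement ATATAAGATGCC, which matches the top strand at positions 30–41; primer 1 anneals to the top strand there with its 3' end pointing upstream toward position 30.
Primer 2 (AGGTCTTG) matches the top strand directly at positions 90–97; it anneals to the bottom strand with its 3' end pointing downstream toward position 97.
The 3' ends diverge (primer 1 extends toward position 1, primer 2 toward position 155), so the primers never converge on a shared product.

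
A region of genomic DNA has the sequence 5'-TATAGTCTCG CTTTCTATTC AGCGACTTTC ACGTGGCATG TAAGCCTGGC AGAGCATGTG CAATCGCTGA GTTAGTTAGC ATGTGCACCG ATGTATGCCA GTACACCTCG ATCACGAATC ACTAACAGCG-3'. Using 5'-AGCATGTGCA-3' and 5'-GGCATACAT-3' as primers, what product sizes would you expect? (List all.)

The forward primer AGCATGTGCA matches the top strand at positions 53–62, 78–87.
The reverse primer's reverse complement is ATGTATGCC, matching at positions 91–99.
Each forward site pairs with the reverse site to give a product ending at position 99: sizes 47, 22 bp.

47 bp, 22 bp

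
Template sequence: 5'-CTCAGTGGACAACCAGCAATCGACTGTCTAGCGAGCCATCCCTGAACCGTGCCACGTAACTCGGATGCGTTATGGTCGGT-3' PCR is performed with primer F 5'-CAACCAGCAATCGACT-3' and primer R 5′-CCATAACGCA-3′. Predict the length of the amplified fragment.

66 bp

Scanning the template, CAACCAGCAATCGACT occurs at positions 10–25; this primer anneals to the bottom strand there with its 3' end pointing downstream.
Taking the reverse complement of CCATAACGCA gives TGCGTTATGG, found at positions 66–75 on the template; the primer anneals here to the top strand with its 3' end pointing upstream.
The product runs from position 10 to position 75, so its length is 75 − 10 + 1 = 66 bp.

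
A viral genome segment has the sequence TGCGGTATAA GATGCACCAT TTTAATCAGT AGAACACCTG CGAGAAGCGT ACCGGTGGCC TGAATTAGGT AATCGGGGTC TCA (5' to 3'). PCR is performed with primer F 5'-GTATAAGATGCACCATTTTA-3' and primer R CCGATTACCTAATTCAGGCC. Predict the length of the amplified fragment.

72 bp

The forward primer matches the template at positions 5–24.
The reverse primer's reverse complement is GGCCTGAATTAGGTAATCGG, which matches the template at positions 57–76.
Product length = (reverse-primer end) − (forward-primer start) + 1 = 76 − 5 + 1 = 72 bp.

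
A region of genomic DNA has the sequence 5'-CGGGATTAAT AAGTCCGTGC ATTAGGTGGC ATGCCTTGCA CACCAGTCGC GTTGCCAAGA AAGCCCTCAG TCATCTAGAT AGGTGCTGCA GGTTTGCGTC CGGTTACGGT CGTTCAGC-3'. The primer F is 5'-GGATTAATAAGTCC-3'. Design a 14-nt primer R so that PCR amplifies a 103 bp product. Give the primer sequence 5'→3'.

5'-AACCGGACGCAAAC-3'

The forward primer binds at positions 3–16, so a 103 bp product ends at position 3 + 103 − 1 = 105.
The reverse primer anneals to the top strand over positions 92–105, i.e. to GTTTGCGTCCGGTT.
Its sequence written 5'→3' is the reverse complement: AACCGGACGCAAAC.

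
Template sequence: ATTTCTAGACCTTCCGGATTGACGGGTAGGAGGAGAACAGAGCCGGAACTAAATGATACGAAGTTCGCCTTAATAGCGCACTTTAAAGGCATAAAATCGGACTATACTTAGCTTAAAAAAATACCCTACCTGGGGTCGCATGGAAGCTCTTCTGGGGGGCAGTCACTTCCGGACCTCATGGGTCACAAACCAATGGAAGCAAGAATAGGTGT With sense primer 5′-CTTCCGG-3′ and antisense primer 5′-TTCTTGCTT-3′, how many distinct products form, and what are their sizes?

Two products: 195 bp, 40 bp

The forward primer CTTCCGG matches the top strand at positions 11–17, 166–172.
The reverse primer's reverse complement is AAGCAAGAA, matching at positions 197–205.
Each forward site pairs with the reverse site to give a product ending at position 205: sizes 195, 40 bp.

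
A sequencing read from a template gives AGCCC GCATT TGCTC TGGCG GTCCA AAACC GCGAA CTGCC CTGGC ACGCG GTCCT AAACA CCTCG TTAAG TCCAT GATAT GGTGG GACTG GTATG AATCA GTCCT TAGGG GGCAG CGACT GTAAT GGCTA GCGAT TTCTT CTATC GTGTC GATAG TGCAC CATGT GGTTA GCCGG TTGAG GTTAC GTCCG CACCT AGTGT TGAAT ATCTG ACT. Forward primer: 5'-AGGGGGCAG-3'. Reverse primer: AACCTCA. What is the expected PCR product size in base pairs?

77 bp

Scanning the template, AGGGGGCAG occurs at positions 107–115; this primer anneals to the bottom strand there with its 3' end pointing downstream.
The reverse primer's reverse complement is TGAGGTT, which matches the template at positions 177–183.
Amplicon spans positions 107–183: 77 bp.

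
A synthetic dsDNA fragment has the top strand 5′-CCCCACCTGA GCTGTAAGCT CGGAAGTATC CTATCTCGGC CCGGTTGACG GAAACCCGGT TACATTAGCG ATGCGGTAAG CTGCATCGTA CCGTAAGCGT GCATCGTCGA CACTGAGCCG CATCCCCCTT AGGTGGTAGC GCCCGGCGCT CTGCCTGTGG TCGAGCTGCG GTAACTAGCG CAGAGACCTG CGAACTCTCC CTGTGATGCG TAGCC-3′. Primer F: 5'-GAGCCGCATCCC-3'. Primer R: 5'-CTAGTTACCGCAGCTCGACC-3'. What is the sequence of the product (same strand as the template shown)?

5'-GAGCCGCATCCCCCTTAGGTGGTAGCGCCCGGCGCTCTGCCTGTGGTCGAGCTGCGGTAACTAG-3'

Scanning the template, GAGCCGCATCCC occurs at positions 115–126; this primer anneals to the bottom strand there with its 3' end pointing downstream.
Reverse complement of the reverse primer: GGTCGAGCTGCGGTAACTAG. This occurs on the top strand at positions 159–178.
The product is the template from position 115 through 178 (64 bp).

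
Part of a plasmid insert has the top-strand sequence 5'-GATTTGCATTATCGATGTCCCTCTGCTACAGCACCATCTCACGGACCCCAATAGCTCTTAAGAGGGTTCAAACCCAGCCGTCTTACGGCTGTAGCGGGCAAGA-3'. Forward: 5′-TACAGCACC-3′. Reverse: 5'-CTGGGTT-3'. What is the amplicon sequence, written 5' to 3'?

The forward primer matches the template at positions 27–35.
Taking the reverse complement of CTGGGTT gives AACCCAG, found at positions 71–77 on the template; the primer anneals here to the top strand with its 3' end pointing upstream.
The product is the template from position 27 through 77 (51 bp).

5'-TACAGCACCATCTCACGGACCCCAATAGCTCTTAAGAGGGTTCAAACCCAG-3'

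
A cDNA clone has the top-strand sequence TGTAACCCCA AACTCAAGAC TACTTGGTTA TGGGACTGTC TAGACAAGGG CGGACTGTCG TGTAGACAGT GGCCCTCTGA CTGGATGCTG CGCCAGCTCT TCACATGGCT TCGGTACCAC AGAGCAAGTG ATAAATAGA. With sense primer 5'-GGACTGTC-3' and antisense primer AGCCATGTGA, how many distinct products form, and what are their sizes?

The forward primer GGACTGTC matches the top strand at positions 33–40, 52–59.
The reverse primer's reverse complement is TCACATGGCT, matching at positions 101–110.
Each forward site pairs with the reverse site to give a product ending at position 110: sizes 78, 59 bp.

Two products: 78 bp, 59 bp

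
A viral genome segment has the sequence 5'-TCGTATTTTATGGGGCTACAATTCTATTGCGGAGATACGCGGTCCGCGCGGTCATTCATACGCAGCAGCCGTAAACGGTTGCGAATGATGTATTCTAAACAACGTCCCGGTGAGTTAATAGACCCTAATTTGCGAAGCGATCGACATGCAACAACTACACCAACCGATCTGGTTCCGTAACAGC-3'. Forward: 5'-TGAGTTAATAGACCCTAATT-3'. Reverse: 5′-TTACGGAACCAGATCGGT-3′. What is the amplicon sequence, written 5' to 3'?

The forward primer matches the template at positions 111–130.
Taking the reverse complement of TTACGGAACCAGATCGGT gives ACCGATCTGGTTCCGTAA, found at positions 163–180 on the template; the primer anneals here to the top strand with its 3' end pointing upstream.
The product is the template from position 111 through 180 (70 bp).

5'-TGAGTTAATAGACCCTAATTTGCGAAGCGATCGACATGCAACAACTACACCAACCGATCTGGTTCCGTAA-3'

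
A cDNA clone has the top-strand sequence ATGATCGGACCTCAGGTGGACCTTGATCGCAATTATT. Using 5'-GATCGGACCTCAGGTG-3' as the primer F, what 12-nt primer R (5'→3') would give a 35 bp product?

The forward primer binds at positions 3–18, so a 35 bp product ends at position 3 + 35 − 1 = 37.
The reverse primer anneals to the top strand over positions 26–37, i.e. to ATCGCAATTATT.
Its sequence written 5'→3' is the reverse complement: AATAATTGCGAT.

5'-AATAATTGCGAT-3'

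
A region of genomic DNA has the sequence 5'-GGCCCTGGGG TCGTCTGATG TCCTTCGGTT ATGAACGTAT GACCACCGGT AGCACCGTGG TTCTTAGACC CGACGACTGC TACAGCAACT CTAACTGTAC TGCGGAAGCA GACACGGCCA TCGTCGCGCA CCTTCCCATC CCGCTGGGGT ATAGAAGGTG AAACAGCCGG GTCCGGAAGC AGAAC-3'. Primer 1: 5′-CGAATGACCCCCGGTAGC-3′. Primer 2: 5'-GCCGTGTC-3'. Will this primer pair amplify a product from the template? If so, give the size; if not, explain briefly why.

Primer 1 (CGAATGACCCCCGGTAGC) does not match the top strand, and its reverse complement GCTACCGGGGGTCATTCG does not match either.
With no annealing site for primer 1, no amplification occurs.

No product — primer 1 has no binding site in the template.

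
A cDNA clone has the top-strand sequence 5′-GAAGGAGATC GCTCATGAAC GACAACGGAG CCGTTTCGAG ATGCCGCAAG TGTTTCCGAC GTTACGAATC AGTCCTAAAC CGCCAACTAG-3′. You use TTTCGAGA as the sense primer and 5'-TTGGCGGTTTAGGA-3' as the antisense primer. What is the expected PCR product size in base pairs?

53 bp

Scanning the template, TTTCGAGA occurs at positions 34–41; this primer anneals to the bottom strand there with its 3' end pointing downstream.
The reverse primer's reverse complement is TCCTAAACCGCCAA, which matches the template at positions 73–86.
Product length = (reverse-primer end) − (forward-primer start) + 1 = 86 − 34 + 1 = 53 bp.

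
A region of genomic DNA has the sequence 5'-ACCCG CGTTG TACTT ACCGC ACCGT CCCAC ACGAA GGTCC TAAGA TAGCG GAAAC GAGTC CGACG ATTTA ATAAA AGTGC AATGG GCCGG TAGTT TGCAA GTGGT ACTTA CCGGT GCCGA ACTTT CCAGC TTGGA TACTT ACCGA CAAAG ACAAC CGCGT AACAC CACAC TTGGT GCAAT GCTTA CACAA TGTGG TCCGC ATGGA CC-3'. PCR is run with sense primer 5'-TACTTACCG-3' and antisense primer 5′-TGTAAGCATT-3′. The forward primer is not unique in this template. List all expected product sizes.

The forward primer TACTTACCG matches the top strand at positions 11–19, 105–113, 136–144.
The reverse primer's reverse complement is AATGCTTACA, matching at positions 178–187.
Each forward site pairs with the reverse site to give a product ending at position 187: sizes 177, 83, 52 bp.

177 bp, 83 bp, 52 bp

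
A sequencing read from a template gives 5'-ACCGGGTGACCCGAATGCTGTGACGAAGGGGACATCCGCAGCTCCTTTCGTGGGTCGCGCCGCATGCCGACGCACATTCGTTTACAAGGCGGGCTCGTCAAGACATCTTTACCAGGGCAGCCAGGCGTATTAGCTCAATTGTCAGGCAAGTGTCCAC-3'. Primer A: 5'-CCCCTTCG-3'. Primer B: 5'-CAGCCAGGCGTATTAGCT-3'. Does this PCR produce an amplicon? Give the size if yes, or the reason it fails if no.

Primer A (CCCCTTCG) has reverse complement CGAAGGGG, which matches the top strand at positions 24–31; primer A anneals to the top strand there with its 3' end pointing upstream toward position 24.
Primer B (CAGCCAGGCGTATTAGCT) matches the top strand directly at positions 118–135; it anneals to the bottom strand with its 3' end pointing downstream toward position 135.
The 3' ends diverge (primer A extends toward position 1, primer B toward position 157), so the primers never converge on a shared product.

No product — the primers' 3' ends point away from each other.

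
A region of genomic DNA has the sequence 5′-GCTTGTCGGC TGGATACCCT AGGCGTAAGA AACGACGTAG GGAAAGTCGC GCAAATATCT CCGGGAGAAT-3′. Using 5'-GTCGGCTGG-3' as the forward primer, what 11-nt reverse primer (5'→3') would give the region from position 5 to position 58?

The product's 3' end on the top strand is position 58.
The reverse primer anneals to the top strand over positions 48–58, i.e. to CGCGCAAATAT.
Its sequence written 5'→3' is the reverse complement: ATATTTGCGCG.

5'-ATATTTGCGCG-3'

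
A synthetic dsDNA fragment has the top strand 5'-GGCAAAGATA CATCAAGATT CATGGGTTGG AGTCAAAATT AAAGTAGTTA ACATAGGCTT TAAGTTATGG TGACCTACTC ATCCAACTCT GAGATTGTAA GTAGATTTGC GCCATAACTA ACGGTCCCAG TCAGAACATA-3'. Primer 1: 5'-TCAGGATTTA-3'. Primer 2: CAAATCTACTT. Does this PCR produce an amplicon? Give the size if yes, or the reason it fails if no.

Primer 1 (TCAGGATTTA) does not match the top strand, and its reverse complement TAAATCCTGA does not match either.
With no annealing site for primer 1, no amplification occurs.

No product — primer 1 has no binding site in the template.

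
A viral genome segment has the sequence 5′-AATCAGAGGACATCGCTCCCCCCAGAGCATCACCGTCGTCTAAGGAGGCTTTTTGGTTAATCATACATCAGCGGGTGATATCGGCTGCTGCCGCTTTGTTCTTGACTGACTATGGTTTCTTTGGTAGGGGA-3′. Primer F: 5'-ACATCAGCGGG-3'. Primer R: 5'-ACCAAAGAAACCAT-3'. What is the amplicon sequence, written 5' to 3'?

5'-ACATCAGCGGGTGATATCGGCTGCTGCCGCTTTGTTCTTGACTGACTATGGTTTCTTTGGT-3'

Scanning the template, ACATCAGCGGG occurs at positions 65–75; this primer anneals to the bottom strand there with its 3' end pointing downstream.
The reverse primer's reverse complement is ATGGTTTCTTTGGT, which matches the template at positions 112–125.
The product is the template from position 65 through 125 (61 bp).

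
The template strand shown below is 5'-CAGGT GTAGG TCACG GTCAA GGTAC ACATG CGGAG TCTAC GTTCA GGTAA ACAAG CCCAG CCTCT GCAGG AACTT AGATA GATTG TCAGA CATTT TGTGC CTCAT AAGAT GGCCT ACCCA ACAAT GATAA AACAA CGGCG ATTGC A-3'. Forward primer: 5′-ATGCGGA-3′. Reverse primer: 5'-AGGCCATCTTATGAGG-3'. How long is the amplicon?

88 bp

Forward primer ATGCGGA is found on the top strand at positions 28–34.
The reverse primer's reverse complement is CCTCATAAGATGGCCT, which matches the template at positions 100–115.
The product runs from position 28 to position 115, so its length is 115 − 28 + 1 = 88 bp.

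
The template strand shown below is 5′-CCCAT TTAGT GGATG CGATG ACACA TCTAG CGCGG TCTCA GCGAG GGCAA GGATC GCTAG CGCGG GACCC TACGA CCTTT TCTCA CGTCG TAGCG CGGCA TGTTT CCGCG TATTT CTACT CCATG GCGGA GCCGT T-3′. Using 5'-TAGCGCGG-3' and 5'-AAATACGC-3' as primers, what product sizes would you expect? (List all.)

88 bp, 58 bp, 25 bp

The forward primer TAGCGCGG matches the top strand at positions 28–35, 58–65, 91–98.
The reverse primer's reverse complement is GCGTATTT, matching at positions 108–115.
Each forward site pairs with the reverse site to give a product ending at position 115: sizes 88, 58, 25 bp.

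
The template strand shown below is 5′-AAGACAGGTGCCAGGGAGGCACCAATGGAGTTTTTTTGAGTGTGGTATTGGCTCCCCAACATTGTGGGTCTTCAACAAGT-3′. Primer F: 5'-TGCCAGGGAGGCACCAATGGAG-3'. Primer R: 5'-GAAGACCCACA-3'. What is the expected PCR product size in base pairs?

65 bp

Forward primer TGCCAGGGAGGCACCAATGGAG is found on the top strand at positions 9–30.
The reverse primer's reverse complement is TGTGGGTCTTC, which matches the template at positions 63–73.
Product length = (reverse-primer end) − (forward-primer start) + 1 = 73 − 9 + 1 = 65 bp.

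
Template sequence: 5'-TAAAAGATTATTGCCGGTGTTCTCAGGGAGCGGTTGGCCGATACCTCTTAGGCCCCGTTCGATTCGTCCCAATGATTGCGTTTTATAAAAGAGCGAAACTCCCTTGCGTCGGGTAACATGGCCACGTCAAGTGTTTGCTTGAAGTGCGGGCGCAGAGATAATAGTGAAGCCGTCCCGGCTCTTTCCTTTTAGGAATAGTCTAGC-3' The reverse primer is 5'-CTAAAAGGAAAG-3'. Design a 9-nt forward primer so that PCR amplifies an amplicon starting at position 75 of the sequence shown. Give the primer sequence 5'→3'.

The reverse primer's reverse complement CTTTCCTTTTAG matches the template at positions 181–192; the product starts at position 75.
The forward primer is identical to the top strand over positions 75–83: ATTGCGTTT.

5'-ATTGCGTTT-3'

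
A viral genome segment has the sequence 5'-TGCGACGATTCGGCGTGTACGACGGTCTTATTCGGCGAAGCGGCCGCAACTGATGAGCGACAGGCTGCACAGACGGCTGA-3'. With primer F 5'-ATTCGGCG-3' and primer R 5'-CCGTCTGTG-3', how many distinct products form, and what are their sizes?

The forward primer ATTCGGCG matches the top strand at positions 8–15, 30–37.
The reverse primer's reverse complement is CACAGACGG, matching at positions 68–76.
Each forward site pairs with the reverse site to give a product ending at position 76: sizes 69, 47 bp.

Two products: 69 bp, 47 bp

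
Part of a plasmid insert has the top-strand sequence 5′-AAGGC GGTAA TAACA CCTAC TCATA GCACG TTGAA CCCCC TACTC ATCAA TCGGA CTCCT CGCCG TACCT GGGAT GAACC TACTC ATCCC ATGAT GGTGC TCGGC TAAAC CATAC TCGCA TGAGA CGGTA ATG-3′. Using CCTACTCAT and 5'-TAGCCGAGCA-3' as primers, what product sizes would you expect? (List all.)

92 bp, 69 bp, 29 bp

The forward primer CCTACTCAT matches the top strand at positions 16–24, 39–47, 79–87.
The reverse primer's reverse complement is TGCTCGGCTA, matching at positions 98–107.
Each forward site pairs with the reverse site to give a product ending at position 107: sizes 92, 69, 29 bp.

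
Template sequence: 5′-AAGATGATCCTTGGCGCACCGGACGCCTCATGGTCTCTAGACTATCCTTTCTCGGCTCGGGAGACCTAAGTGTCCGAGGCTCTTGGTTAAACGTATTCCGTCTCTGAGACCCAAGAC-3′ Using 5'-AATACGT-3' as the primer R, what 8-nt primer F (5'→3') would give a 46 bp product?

5'-TCGGCTCG-3'

The reverse primer's reverse complement ACGTATT matches the template at positions 91–97, so the product ends at position 97.
A 46 bp product then starts at position 97 − 46 + 1 = 52.
The forward primer is identical to the top strand there: TCGGCTCG.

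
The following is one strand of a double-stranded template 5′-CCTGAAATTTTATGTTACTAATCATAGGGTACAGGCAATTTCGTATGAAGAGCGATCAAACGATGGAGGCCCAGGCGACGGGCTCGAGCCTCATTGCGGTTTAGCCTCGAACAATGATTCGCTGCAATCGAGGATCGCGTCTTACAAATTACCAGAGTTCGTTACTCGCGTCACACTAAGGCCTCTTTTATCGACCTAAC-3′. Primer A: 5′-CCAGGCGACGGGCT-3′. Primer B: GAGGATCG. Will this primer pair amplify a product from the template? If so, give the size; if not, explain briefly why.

No product — both primers anneal to the same strand and extend in the same direction.

Primer A (CCAGGCGACGGGCT) matches the top strand at positions 71–84 (3' end points downstream).
Primer B (GAGGATCG) also matches the top strand directly, at positions 130–137 — its reverse complement CGATCCTC is not present.
Both primers anneal to the bottom strand with 3' ends pointing the same way, so neither can prime synthesis back toward the other.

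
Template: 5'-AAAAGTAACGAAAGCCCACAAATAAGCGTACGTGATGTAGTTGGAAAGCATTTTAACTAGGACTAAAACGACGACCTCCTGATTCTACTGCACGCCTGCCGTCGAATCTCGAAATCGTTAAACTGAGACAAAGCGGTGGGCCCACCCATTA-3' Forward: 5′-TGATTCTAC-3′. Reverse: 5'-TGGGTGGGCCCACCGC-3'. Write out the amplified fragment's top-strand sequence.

Forward primer TGATTCTAC is found on the top strand at positions 80–88.
Taking the reverse complement of TGGGTGGGCCCACCGC gives GCGGTGGGCCCACCCA, found at positions 133–148 on the template; the primer anneals here to the top strand with its 3' end pointing upstream.
The product is the template from position 80 through 148 (69 bp).

5'-TGATTCTACTGCACGCCTGCCGTCGAATCTCGAAATCGTTAAACTGAGACAAAGCGGTGGGCCCACCCA-3'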